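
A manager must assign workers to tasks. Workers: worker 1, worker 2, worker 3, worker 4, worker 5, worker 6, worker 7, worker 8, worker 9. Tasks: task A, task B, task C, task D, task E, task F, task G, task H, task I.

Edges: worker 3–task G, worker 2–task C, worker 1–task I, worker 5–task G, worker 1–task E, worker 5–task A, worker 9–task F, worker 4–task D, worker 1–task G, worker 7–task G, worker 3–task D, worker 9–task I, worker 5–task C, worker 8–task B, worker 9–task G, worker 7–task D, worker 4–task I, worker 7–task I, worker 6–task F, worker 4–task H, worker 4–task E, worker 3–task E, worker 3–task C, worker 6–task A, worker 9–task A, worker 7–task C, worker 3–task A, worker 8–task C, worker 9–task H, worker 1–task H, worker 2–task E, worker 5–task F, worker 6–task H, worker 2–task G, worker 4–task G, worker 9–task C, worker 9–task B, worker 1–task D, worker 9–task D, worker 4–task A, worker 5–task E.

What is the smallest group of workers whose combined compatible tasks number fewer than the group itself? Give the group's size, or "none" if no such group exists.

none

A matching saturating every worker exists, for instance worker 1→task G, worker 2→task E, worker 3→task C, worker 4→task D, worker 5→task F, worker 6→task H, worker 7→task I, worker 8→task B, worker 9→task A.
By Hall's marriage theorem, this means |N(S)| ≥ |S| for every subset S, so no violating subset exists.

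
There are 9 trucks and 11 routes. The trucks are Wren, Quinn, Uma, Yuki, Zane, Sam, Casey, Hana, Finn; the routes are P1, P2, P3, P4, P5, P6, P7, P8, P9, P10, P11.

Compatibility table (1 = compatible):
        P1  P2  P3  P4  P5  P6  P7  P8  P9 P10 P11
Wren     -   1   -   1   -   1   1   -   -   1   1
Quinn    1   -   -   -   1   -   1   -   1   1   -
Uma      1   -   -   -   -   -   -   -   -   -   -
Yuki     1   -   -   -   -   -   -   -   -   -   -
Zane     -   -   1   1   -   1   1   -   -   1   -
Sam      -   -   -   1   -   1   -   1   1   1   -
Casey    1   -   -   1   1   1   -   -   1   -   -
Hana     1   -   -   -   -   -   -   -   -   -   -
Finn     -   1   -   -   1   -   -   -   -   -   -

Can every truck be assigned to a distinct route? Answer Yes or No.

No

The set {Uma, Yuki, Hana} has only 1 neighbour ({P1}), so by Hall's theorem at most 7 of the 9 trucks can be matched.
Hence no matching covers every truck.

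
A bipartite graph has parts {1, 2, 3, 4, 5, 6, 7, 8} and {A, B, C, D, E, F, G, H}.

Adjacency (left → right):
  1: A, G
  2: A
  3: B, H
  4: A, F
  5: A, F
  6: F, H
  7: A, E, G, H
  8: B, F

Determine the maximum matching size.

One maximum matching: 1–G, 2–A, 3–B, 4–F, 6–H, 7–E.
The set {2, 3, 4, 5, 6, 8} has only 4 neighbours ({A, B, F, H}), so by Hall's theorem at most 6 of the 8 left vertices can be matched.

6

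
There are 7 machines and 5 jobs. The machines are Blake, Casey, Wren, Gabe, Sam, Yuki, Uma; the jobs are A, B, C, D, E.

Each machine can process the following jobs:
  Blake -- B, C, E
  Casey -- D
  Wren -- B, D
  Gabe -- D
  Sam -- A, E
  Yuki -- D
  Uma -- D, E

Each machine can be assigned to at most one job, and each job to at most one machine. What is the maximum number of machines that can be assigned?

One maximum matching: Blake–C, Casey–D, Wren–B, Sam–A, Uma–E.
The set {Casey, Gabe, Yuki} has only 1 neighbour ({D}), so by Hall's theorem at most 5 of the 7 machines can be matched.

5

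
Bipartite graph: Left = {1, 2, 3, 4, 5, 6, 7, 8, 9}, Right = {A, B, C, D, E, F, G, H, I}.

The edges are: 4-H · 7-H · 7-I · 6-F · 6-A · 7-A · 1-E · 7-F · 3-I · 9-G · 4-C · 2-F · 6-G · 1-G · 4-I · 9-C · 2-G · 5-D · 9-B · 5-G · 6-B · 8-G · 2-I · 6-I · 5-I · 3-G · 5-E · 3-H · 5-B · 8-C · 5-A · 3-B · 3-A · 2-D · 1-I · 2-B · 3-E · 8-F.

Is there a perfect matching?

Yes

A valid assignment of size 9: 1-I, 2-D, 3-E, 4-H, 5-A, 6-G, 7-F, 8-C, 9-B.
Every left vertex is matched, so this is a perfect matching.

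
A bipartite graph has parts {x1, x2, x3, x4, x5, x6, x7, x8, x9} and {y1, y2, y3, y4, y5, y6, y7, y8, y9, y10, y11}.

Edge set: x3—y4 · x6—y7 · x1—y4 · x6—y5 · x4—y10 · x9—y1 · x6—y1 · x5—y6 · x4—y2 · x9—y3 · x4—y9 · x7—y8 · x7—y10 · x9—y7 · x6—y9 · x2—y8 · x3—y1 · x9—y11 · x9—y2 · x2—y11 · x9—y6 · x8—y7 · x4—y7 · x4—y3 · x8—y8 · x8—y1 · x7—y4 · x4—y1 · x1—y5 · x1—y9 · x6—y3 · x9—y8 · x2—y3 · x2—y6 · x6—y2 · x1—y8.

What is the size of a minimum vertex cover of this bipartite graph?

9

A maximum matching has 9 edges (e.g. x1–y5, x2–y8, x3–y4, x4–y3, x5–y6, x6–y9, x7–y10, x8–y1, x9–y7).
By König's theorem the minimum vertex cover has the same size. One such cover is {x1, x2, x3, x4, x5, x6, x7, x8, x9}.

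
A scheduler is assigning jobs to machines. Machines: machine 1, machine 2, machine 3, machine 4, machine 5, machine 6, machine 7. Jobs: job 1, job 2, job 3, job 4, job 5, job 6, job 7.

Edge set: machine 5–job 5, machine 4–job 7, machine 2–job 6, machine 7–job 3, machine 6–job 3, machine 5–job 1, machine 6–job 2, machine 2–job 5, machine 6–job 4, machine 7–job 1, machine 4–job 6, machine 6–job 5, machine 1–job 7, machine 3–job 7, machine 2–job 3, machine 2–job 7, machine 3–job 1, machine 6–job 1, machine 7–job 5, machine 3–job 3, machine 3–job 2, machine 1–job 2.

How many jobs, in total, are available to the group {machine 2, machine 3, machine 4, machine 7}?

The union of neighbours of {machine 2, machine 3, machine 4, machine 7} is {job 1, job 2, job 3, job 5, job 6, job 7}, which has 6 elements.
Since |N(S)| = 6 ≥ |S| = 4, Hall's condition holds for this subset.

6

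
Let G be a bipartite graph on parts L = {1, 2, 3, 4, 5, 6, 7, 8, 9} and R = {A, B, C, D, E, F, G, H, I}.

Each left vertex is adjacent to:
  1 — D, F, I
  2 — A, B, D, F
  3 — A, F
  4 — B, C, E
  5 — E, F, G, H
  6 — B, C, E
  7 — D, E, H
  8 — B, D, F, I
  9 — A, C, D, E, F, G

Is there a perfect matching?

Yes

One maximum matching: 1-I, 2-F, 3-A, 4-E, 5-H, 6-C, 7-D, 8-B, 9-G.
Every left vertex is matched, so this is a perfect matching.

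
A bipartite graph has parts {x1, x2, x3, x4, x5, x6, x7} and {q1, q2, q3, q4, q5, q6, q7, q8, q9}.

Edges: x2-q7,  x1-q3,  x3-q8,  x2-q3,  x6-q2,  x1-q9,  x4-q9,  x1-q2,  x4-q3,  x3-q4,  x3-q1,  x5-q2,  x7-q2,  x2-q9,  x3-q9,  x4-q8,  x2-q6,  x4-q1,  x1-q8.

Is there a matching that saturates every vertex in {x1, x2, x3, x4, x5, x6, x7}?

The set {x5, x6, x7} has only 1 neighbour ({q2}), so by Hall's theorem at most 5 of the 7 left vertices can be matched.
Hence no matching covers every left vertex.

No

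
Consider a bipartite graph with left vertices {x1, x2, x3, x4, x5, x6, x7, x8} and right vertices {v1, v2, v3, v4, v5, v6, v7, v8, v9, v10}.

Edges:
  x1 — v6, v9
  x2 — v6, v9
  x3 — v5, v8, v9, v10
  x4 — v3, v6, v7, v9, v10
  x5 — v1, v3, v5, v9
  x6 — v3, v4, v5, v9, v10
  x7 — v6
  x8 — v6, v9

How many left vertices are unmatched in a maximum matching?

2

A valid assignment of size 6: x1→v9, x2→v6, x3→v8, x4→v3, x5→v1, x6→v10.
The set {x1, x2, x7, x8} has only 2 neighbours ({v6, v9}), so by Hall's theorem at most 6 of the 8 left vertices can be matched.
That matches 6 of the 8, leaving 2 unmatched; no matching can do better.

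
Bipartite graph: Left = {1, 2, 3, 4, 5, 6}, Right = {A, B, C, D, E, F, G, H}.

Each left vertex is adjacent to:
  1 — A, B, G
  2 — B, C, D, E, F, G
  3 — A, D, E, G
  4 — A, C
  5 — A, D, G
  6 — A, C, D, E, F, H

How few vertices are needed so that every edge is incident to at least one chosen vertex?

6

A maximum matching has 6 edges (e.g. 1–B, 2–E, 3–D, 4–C, 5–G, 6–A).
By König's theorem the minimum vertex cover has the same size. One such cover is {1, 2, 3, 4, 5, 6}.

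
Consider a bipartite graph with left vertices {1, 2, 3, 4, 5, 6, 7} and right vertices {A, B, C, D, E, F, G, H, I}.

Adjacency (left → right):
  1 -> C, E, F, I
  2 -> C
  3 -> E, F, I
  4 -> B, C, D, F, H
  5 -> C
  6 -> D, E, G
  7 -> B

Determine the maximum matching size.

A valid assignment of size 6: 1–I, 2–C, 3–F, 4–H, 6–E, 7–B.
The set {2, 5} has only 1 neighbour ({C}), so by Hall's theorem at most 6 of the 7 left vertices can be matched.

6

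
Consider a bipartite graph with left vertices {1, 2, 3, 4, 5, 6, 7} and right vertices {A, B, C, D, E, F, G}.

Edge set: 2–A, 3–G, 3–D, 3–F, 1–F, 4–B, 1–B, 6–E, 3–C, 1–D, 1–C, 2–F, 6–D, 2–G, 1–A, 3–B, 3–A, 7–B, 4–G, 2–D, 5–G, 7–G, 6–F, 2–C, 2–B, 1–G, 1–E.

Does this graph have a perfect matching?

No

The set {4, 5, 7} has only 2 neighbours ({B, G}), so by Hall's theorem at most 6 of the 7 left vertices can be matched.
Hence no matching covers every left vertex.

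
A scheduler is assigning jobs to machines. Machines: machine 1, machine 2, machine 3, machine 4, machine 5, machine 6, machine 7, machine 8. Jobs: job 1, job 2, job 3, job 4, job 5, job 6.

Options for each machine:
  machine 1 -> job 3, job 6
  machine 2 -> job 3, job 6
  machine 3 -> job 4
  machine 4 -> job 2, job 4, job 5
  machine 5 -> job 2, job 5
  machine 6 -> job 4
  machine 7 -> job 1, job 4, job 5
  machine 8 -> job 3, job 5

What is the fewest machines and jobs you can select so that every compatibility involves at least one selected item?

6

{machine 7, job 2, job 3, job 4, job 5, job 6} is a vertex cover of size 6: every edge has an endpoint in this set.
No smaller cover exists because machine 1–job 6, machine 2–job 3, machine 3–job 4, machine 4–job 5, machine 5–job 2, machine 7–job 1 is a matching of size 6, and a cover must include an endpoint of each of these disjoint edges (König's theorem).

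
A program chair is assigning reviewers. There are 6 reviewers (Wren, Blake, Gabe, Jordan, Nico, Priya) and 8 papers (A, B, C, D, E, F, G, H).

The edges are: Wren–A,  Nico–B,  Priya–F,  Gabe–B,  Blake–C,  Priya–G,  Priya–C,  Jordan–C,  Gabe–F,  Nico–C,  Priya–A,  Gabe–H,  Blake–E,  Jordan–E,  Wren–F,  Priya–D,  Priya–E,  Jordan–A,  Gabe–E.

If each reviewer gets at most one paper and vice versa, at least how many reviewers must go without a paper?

0

A valid assignment of size 6: Wren→F, Blake→C, Gabe→H, Jordan→E, Nico→B, Priya→G.
This saturates every reviewer, so 6 is the maximum.
That matches 6 of the 6, leaving 0 unmatched; no matching can do better.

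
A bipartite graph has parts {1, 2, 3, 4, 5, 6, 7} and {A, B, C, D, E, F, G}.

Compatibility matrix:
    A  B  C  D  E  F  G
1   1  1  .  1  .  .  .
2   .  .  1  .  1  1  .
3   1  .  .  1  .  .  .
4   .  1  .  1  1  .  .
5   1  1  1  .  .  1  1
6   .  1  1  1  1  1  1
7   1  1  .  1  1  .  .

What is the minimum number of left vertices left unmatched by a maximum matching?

One maximum matching: 1-D, 2-C, 3-A, 4-E, 5-G, 6-F, 7-B.
This saturates every left vertex, so 7 is the maximum.
That matches 7 of the 7, leaving 0 unmatched; no matching can do better.

0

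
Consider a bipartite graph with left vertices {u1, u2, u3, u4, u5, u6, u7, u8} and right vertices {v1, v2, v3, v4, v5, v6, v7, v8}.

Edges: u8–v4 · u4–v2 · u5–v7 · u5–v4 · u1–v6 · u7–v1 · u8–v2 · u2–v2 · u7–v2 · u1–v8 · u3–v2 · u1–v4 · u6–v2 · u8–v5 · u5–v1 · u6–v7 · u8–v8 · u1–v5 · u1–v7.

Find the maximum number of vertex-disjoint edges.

6

A valid assignment of size 6: u1–v6, u2–v2, u5–v4, u6–v7, u7–v1, u8–v8.
The set {u2, u3, u4} has only 1 neighbour ({v2}), so by Hall's theorem at most 6 of the 8 left vertices can be matched.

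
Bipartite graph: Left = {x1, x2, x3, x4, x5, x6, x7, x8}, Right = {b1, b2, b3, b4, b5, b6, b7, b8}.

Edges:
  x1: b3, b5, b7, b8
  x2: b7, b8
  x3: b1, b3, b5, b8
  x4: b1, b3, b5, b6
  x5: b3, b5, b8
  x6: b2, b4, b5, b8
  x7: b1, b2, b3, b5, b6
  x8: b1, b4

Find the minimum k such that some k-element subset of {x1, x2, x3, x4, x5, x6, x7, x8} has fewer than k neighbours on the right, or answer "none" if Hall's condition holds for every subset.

none

A matching saturating every left vertex exists, for instance x1→b8, x2→b7, x3→b1, x4→b6, x5→b3, x6→b5, x7→b2, x8→b4.
By Hall's marriage theorem, this means |N(S)| ≥ |S| for every subset S, so no violating subset exists.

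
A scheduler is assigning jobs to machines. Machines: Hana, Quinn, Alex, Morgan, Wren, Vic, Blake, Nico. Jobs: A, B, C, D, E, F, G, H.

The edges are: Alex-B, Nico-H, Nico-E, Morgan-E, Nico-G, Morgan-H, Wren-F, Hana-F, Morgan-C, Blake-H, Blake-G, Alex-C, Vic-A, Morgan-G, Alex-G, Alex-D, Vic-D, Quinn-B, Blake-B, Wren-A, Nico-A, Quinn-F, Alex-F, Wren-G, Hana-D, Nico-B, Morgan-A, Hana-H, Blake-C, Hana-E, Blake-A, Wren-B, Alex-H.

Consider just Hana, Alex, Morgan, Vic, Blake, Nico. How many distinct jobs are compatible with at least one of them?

The union of neighbours of {Hana, Alex, Morgan, Vic, Blake, Nico} is {A, B, C, D, E, F, G, H}, which has 8 elements.
Since |N(S)| = 8 ≥ |S| = 6, Hall's condition holds for this subset.

8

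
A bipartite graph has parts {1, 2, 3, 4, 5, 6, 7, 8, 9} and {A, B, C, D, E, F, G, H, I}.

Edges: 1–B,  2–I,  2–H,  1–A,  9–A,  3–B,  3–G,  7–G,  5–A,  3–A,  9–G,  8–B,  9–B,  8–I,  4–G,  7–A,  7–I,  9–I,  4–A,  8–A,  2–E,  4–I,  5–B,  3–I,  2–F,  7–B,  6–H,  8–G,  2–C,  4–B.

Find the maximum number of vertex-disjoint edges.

6

One maximum matching: 1→A, 2→E, 3→I, 4→G, 5→B, 6→H.
The set {1, 3, 4, 5, 7, 8, 9} has only 4 neighbours ({A, B, G, I}), so by Hall's theorem at most 6 of the 9 left vertices can be matched.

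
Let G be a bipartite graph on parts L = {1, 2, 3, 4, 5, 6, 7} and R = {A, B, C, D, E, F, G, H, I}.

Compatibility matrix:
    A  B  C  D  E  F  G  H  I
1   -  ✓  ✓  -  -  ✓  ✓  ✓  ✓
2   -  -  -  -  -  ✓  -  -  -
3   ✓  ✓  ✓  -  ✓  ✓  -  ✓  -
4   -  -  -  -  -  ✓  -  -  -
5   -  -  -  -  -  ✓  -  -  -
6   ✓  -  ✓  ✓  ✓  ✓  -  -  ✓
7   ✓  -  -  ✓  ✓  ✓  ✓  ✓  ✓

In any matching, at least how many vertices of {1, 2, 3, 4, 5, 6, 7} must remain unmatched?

One maximum matching: 1-H, 2-F, 3-E, 6-A, 7-G.
The set {2, 4, 5} has only 1 neighbour ({F}), so by Hall's theorem at most 5 of the 7 left vertices can be matched.
That matches 5 of the 7, leaving 2 unmatched; no matching can do better.

2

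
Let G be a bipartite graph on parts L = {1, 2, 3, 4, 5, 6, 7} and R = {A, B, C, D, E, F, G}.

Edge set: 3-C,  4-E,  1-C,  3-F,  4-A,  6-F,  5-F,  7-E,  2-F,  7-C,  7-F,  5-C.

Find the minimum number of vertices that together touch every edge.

4

A maximum matching has 4 edges (e.g. 1–C, 2–F, 4–A, 7–E).
By König's theorem the minimum vertex cover has the same size. One such cover is {4, 7, C, F}.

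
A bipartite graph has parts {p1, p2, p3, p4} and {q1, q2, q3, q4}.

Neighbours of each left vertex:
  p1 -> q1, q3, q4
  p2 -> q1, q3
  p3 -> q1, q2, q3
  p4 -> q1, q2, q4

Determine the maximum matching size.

A valid assignment of size 4: p1→q4, p2→q1, p3→q3, p4→q2.
All 4 left vertices are matched, so no larger matching exists.

4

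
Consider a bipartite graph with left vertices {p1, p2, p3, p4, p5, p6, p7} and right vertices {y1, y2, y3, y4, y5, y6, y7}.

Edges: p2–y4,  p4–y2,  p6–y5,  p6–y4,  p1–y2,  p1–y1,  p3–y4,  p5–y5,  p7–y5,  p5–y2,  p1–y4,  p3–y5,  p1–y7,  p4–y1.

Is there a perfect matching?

The set {p2, p3, p6, p7} has only 2 neighbours ({y4, y5}), so by Hall's theorem at most 5 of the 7 left vertices can be matched.
Hence no matching covers every left vertex.

No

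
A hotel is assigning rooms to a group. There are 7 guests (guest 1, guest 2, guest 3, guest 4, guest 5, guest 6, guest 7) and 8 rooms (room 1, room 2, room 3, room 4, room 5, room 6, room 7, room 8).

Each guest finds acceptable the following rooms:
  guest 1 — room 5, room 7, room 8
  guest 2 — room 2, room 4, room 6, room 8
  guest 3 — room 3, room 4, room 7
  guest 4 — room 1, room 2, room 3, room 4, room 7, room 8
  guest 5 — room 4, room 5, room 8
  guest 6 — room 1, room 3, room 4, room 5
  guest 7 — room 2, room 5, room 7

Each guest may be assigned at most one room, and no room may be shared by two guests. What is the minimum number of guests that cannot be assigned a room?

0

One maximum matching: guest 1→room 5, guest 2→room 6, guest 3→room 3, guest 4→room 2, guest 5→room 8, guest 6→room 4, guest 7→room 7.
All 7 guests are matched, so no larger matching exists.
That matches 7 of the 7, leaving 0 unmatched; no matching can do better.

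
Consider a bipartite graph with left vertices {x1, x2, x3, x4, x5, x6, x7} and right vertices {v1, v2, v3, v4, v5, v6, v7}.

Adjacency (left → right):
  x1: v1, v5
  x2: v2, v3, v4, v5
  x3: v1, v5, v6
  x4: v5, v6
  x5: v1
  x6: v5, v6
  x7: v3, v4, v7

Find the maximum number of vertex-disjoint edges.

5

One maximum matching: x1-v5, x2-v2, x3-v1, x4-v6, x7-v7.
The set {x1, x3, x4, x5, x6} has only 3 neighbours ({v1, v5, v6}), so by Hall's theorem at most 5 of the 7 left vertices can be matched.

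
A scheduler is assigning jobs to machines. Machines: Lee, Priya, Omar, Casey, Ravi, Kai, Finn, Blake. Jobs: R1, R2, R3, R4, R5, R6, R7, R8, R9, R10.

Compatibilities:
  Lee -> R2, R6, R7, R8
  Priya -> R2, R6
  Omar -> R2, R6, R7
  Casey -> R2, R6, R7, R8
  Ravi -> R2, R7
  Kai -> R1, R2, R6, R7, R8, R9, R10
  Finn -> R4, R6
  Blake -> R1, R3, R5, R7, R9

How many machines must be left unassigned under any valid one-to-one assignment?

1

One maximum matching: Lee→R8, Priya→R2, Omar→R6, Casey→R7, Kai→R10, Finn→R4, Blake→R9.
The set {Lee, Priya, Omar, Casey, Ravi} has only 4 neighbours ({R2, R6, R7, R8}), so by Hall's theorem at most 7 of the 8 machines can be matched.
That matches 7 of the 8, leaving 1 unmatched; no matching can do better.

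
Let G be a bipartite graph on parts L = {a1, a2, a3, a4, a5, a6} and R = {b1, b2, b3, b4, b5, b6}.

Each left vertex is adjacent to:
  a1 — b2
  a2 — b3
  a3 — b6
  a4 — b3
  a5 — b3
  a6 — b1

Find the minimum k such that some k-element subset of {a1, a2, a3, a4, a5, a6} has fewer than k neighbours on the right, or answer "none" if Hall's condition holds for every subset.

Take S = {a2, a4}. Its neighbourhood is {b3}, so |N(S)| = 1 < |S| = 2.
No single vertex violates Hall's condition since each has at least one neighbour, so 2 is the minimum.

2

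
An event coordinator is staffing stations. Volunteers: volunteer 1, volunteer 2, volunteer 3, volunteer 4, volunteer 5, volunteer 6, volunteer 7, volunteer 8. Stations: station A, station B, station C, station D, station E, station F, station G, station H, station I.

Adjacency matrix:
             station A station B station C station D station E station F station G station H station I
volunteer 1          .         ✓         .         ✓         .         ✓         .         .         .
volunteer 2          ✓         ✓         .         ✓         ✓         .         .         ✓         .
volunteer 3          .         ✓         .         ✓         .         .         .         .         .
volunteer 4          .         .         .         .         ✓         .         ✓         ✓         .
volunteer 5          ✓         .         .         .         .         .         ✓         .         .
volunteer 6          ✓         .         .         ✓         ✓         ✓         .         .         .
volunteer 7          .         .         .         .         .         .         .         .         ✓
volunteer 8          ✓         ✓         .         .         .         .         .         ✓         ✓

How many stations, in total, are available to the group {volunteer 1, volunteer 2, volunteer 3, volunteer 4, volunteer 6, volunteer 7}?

The union of neighbours of {volunteer 1, volunteer 2, volunteer 3, volunteer 4, volunteer 6, volunteer 7} is {station A, station B, station D, station E, station F, station G, station H, station I}, which has 8 elements.
Since |N(S)| = 8 ≥ |S| = 6, Hall's condition holds for this subset.

8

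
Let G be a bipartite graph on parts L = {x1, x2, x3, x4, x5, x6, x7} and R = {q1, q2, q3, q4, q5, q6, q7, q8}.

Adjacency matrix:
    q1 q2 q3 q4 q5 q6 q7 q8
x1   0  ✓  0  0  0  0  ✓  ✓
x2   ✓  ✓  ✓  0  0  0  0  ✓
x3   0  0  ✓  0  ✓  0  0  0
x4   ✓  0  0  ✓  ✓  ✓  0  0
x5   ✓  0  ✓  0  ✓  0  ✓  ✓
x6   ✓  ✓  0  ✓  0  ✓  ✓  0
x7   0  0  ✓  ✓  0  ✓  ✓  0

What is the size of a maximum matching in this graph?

7

For example, pair x1-q2, x2-q8, x3-q3, x4-q5, x5-q7, x6-q4, x7-q6.
This saturates every left vertex, so 7 is the maximum.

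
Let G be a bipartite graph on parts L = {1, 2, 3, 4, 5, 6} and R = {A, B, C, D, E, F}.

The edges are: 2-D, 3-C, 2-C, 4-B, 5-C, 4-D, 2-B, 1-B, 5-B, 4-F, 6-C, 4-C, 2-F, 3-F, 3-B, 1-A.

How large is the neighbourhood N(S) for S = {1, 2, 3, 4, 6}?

5

The union of neighbours of {1, 2, 3, 4, 6} is {A, B, C, D, F}, which has 5 elements.
Since |N(S)| = 5 ≥ |S| = 5, Hall's condition holds for this subset.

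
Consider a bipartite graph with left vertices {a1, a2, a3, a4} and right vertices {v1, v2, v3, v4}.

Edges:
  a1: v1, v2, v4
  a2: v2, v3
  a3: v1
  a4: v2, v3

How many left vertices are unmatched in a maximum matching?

0

For example, pair a1-v4, a2-v3, a3-v1, a4-v2.
This saturates every left vertex, so 4 is the maximum.
That matches 4 of the 4, leaving 0 unmatched; no matching can do better.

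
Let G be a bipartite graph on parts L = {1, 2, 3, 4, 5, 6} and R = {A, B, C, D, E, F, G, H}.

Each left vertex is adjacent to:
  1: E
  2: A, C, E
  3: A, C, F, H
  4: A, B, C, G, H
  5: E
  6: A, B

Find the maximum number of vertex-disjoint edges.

For example, pair 1-E, 2-C, 3-F, 4-G, 6-B.
The set {1, 5} has only 1 neighbour ({E}), so by Hall's theorem at most 5 of the 6 left vertices can be matched.

5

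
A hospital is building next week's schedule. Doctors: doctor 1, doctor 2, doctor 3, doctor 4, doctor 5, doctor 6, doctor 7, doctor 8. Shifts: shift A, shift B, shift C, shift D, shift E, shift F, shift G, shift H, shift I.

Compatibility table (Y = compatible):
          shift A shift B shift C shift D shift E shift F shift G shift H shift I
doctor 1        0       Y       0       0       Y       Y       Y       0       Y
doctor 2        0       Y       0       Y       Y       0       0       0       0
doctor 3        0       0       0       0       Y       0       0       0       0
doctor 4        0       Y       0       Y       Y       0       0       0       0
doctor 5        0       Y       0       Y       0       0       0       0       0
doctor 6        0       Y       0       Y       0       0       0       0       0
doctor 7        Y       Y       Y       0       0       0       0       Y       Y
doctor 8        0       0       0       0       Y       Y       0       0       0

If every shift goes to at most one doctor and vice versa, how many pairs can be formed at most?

For example, pair doctor 1-shift G, doctor 2-shift B, doctor 3-shift E, doctor 4-shift D, doctor 7-shift A, doctor 8-shift F.
The set {doctor 2, doctor 3, doctor 4, doctor 5, doctor 6} has only 3 neighbours ({shift B, shift D, shift E}), so by Hall's theorem at most 6 of the 8 doctors can be matched.

6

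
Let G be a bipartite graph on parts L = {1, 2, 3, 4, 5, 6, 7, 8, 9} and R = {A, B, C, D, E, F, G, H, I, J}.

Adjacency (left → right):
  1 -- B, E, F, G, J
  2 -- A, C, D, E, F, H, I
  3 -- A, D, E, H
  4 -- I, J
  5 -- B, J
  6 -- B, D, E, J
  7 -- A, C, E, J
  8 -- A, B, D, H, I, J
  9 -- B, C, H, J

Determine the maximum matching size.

9

A valid assignment of size 9: 1-G, 2-E, 3-H, 4-I, 5-J, 6-D, 7-C, 8-A, 9-B.
All 9 left vertices are matched, so no larger matching exists.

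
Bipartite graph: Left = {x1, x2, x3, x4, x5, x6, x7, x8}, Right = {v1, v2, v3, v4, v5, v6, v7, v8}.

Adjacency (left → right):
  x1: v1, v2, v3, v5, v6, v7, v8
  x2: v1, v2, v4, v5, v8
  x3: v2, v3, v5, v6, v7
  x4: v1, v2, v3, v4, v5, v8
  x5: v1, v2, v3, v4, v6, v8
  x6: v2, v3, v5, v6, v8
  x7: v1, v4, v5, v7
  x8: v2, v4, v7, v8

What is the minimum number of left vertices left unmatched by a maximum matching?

0

For example, pair x1-v8, x2-v5, x3-v7, x4-v1, x5-v3, x6-v6, x7-v4, x8-v2.
This saturates every left vertex, so 8 is the maximum.
That matches 8 of the 8, leaving 0 unmatched; no matching can do better.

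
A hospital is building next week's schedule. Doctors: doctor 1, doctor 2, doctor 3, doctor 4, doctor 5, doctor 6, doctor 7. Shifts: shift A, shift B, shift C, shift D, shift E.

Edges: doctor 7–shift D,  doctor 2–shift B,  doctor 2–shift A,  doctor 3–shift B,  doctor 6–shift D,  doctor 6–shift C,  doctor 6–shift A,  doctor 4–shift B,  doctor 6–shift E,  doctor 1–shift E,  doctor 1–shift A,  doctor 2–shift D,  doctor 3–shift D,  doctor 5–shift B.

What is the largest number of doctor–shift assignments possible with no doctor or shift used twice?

For example, pair doctor 1–shift E, doctor 2–shift A, doctor 3–shift D, doctor 4–shift B, doctor 6–shift C.
The set {doctor 3, doctor 4, doctor 5, doctor 7} has only 2 neighbours ({shift B, shift D}), so by Hall's theorem at most 5 of the 7 doctors can be matched.

5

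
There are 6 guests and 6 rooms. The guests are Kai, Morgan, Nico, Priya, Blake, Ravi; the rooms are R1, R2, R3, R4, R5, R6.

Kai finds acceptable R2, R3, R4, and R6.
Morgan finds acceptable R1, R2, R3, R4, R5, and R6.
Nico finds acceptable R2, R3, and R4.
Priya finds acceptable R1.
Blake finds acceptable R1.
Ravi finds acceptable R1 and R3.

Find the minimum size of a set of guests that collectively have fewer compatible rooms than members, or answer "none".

Take S = {Priya, Blake}. Its neighbourhood is {R1}, so |N(S)| = 1 < |S| = 2.
No single vertex violates Hall's condition since each has at least one neighbour, so 2 is the minimum.

2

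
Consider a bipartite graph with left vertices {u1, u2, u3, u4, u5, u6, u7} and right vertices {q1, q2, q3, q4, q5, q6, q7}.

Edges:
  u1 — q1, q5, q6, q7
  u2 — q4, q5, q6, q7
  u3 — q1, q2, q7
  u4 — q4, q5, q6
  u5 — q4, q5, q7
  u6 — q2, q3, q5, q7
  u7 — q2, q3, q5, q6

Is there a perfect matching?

Yes

For example, pair u1-q1, u2-q4, u3-q2, u4-q5, u5-q7, u6-q3, u7-q6.
Every left vertex is matched, so this is a perfect matching.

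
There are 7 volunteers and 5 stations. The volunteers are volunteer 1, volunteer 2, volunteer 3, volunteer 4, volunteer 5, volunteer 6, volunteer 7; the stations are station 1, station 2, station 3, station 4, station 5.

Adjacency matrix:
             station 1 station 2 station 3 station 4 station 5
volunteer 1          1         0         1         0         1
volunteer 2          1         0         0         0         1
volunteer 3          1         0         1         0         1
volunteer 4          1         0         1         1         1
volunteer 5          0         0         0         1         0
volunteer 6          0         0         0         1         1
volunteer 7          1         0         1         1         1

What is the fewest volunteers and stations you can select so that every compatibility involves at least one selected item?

A maximum matching has 4 edges (e.g. volunteer 1–station 3, volunteer 2–station 5, volunteer 3–station 1, volunteer 4–station 4).
By König's theorem the minimum vertex cover has the same size. One such cover is {station 1, station 3, station 4, station 5}.

4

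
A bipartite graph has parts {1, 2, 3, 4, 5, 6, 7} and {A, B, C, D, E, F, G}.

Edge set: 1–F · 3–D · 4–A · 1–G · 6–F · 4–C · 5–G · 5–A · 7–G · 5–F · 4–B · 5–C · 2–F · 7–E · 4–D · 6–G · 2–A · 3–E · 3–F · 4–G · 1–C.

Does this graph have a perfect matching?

Yes

A valid assignment of size 7: 1→G, 2→A, 3→D, 4→B, 5→C, 6→F, 7→E.
Every left vertex is matched, so this is a perfect matching.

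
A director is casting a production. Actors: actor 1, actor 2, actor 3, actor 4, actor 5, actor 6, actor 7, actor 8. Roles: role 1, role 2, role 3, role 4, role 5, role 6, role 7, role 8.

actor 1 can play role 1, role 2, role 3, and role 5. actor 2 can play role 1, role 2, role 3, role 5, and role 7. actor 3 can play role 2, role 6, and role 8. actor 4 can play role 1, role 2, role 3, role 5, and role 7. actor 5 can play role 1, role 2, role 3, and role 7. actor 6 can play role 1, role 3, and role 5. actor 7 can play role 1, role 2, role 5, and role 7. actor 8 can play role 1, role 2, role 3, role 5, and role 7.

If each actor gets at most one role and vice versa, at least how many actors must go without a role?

A valid assignment of size 6: actor 1-role 3, actor 2-role 7, actor 3-role 8, actor 4-role 2, actor 5-role 1, actor 6-role 5.
The set {actor 1, actor 2, actor 4, actor 5, actor 6, actor 7, actor 8} has only 5 neighbours ({role 1, role 2, role 3, role 5, role 7}), so by Hall's theorem at most 6 of the 8 actors can be matched.
That matches 6 of the 8, leaving 2 unmatched; no matching can do better.

2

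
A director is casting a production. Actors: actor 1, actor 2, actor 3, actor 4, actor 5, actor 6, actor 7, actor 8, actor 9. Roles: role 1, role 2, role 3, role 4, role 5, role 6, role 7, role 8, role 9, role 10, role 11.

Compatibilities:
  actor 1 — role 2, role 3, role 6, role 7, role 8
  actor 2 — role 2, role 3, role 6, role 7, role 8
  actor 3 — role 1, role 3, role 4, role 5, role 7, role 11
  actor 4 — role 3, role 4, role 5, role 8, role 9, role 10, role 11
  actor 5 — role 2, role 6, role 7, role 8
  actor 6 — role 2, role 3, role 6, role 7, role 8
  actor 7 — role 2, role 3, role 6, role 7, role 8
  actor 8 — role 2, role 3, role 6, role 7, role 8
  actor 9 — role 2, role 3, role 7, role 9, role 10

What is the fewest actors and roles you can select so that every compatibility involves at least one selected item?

8

A maximum matching has 8 edges (e.g. actor 1–role 6, actor 2–role 3, actor 3–role 1, actor 4–role 5, actor 5–role 2, actor 6–role 8, actor 7–role 7, actor 9–role 9).
By König's theorem the minimum vertex cover has the same size. One such cover is {actor 3, actor 4, actor 9, role 2, role 3, role 6, role 7, role 8}.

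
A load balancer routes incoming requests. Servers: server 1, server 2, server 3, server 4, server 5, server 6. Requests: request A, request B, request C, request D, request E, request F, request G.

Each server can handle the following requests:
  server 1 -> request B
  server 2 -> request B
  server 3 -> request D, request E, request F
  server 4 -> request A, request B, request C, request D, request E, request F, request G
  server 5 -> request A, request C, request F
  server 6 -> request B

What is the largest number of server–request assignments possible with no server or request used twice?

4

One maximum matching: server 1→request B, server 3→request E, server 4→request G, server 5→request F.
The set {server 1, server 2, server 6} has only 1 neighbour ({request B}), so by Hall's theorem at most 4 of the 6 servers can be matched.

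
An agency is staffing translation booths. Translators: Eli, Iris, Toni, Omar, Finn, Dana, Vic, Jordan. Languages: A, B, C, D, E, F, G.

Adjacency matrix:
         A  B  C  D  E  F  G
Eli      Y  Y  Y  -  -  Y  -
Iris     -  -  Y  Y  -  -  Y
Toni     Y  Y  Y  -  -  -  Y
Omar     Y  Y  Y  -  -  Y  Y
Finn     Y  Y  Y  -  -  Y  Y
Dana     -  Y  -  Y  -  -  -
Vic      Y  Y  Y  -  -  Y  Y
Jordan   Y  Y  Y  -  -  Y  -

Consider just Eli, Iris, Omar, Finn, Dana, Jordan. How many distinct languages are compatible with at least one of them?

6

The union of neighbours of {Eli, Iris, Omar, Finn, Dana, Jordan} is {A, B, C, D, F, G}, which has 6 elements.
Since |N(S)| = 6 ≥ |S| = 6, Hall's condition holds for this subset.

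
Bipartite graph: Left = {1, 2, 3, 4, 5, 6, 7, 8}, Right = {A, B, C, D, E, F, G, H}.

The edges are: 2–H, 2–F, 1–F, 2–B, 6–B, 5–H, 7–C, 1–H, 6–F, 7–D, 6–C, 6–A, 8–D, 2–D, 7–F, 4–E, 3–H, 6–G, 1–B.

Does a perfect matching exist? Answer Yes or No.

No

The set {3, 5} has only 1 neighbour ({H}), so by Hall's theorem at most 7 of the 8 left vertices can be matched.
Hence no matching covers every left vertex.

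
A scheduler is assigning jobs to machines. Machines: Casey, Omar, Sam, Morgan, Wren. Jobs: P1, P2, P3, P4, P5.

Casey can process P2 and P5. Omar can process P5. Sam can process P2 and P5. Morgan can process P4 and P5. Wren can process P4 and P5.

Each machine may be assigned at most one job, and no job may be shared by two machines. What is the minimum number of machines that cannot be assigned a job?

2

One maximum matching: Casey-P2, Omar-P5, Morgan-P4.
The set {Casey, Omar, Sam, Morgan, Wren} has only 3 neighbours ({P2, P4, P5}), so by Hall's theorem at most 3 of the 5 machines can be matched.
That matches 3 of the 5, leaving 2 unmatched; no matching can do better.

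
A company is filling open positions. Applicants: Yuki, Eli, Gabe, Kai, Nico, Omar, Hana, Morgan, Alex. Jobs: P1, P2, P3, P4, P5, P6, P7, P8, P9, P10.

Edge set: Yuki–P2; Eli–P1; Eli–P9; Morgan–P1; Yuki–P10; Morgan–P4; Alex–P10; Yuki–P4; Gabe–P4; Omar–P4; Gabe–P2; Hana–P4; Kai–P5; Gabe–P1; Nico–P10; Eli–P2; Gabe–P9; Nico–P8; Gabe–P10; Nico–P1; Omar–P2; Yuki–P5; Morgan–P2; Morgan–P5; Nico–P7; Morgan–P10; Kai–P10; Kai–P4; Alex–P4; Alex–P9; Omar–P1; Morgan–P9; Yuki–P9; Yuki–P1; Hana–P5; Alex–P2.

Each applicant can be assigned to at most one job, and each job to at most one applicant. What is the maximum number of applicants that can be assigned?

One maximum matching: Yuki→P2, Eli→P9, Gabe→P4, Kai→P10, Nico→P8, Omar→P1, Hana→P5.
The set {Yuki, Eli, Gabe, Kai, Omar, Hana, Morgan, Alex} has only 6 neighbours ({P1, P10, P2, P4, P5, P9}), so by Hall's theorem at most 7 of the 9 applicants can be matched.

7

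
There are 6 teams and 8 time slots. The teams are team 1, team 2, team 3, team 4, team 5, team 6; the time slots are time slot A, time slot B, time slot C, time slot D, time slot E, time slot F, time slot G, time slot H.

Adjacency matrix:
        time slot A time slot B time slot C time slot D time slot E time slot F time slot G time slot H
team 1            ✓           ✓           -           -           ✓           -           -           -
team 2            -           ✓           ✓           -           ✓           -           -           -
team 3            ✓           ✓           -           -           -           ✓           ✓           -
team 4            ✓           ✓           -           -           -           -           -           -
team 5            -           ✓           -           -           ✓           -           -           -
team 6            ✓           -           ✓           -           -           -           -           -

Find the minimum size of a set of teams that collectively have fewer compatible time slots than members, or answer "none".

5

Take S = {team 1, team 2, team 4, team 5, team 6}. Its neighbourhood is {time slot A, time slot B, time slot C, time slot E}, so |N(S)| = 4 < |S| = 5.
Every subset of size less than 5 has at least as many neighbours as members, so 5 is the minimum.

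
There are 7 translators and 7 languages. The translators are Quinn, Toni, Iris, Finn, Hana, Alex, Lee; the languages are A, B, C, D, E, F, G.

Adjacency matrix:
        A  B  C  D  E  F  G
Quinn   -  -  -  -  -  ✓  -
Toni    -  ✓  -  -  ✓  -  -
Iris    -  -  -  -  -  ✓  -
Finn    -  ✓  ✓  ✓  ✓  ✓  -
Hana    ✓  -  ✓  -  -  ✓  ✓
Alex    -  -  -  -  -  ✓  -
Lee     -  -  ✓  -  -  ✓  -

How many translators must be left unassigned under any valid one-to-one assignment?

A valid assignment of size 5: Quinn-F, Toni-B, Finn-E, Hana-G, Lee-C.
The set {Quinn, Iris, Alex} has only 1 neighbour ({F}), so by Hall's theorem at most 5 of the 7 translators can be matched.
That matches 5 of the 7, leaving 2 unmatched; no matching can do better.

2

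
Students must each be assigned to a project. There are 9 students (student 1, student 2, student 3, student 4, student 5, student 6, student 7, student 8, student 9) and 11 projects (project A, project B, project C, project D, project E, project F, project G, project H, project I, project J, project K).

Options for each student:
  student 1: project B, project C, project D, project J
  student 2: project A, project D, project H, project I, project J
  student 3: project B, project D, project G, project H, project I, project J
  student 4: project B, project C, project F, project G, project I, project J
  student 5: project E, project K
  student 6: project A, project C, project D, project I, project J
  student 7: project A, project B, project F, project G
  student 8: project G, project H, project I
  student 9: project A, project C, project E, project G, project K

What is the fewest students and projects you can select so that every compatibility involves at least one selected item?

9

A maximum matching has 9 edges (e.g. student 1–project B, student 2–project J, student 3–project I, student 4–project F, student 5–project E, student 6–project C, student 7–project A, student 8–project H, student 9–project G).
By König's theorem the minimum vertex cover has the same size. One such cover is {student 1, student 2, student 3, student 4, student 5, student 6, student 7, student 8, student 9}.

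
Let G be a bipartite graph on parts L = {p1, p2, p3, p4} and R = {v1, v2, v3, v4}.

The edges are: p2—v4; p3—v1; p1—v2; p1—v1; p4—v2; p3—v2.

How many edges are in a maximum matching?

For example, pair p1–v1, p2–v4, p3–v2.
The set {p1, p3, p4} has only 2 neighbours ({v1, v2}), so by Hall's theorem at most 3 of the 4 left vertices can be matched.

3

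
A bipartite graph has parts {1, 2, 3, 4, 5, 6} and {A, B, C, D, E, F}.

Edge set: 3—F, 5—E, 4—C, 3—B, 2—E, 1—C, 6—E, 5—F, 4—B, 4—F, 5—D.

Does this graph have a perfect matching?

The set {2, 6} has only 1 neighbour ({E}), so by Hall's theorem at most 5 of the 6 left vertices can be matched.
Hence no matching covers every left vertex.

No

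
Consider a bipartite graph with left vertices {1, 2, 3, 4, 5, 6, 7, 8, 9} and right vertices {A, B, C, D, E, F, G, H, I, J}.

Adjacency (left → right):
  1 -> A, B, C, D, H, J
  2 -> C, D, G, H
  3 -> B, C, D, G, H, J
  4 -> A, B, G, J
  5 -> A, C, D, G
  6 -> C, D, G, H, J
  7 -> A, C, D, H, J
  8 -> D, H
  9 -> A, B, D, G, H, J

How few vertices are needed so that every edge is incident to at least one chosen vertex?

7

A maximum matching has 7 edges (e.g. 1–A, 2–D, 3–H, 4–B, 5–C, 6–G, 7–J).
By König's theorem the minimum vertex cover has the same size. One such cover is {A, B, C, D, G, H, J}.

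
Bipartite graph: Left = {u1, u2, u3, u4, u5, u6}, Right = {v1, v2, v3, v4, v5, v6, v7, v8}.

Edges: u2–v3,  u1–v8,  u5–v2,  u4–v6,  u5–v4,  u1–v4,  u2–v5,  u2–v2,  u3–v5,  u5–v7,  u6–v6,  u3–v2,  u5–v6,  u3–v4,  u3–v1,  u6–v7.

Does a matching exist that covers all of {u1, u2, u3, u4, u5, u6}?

Yes

For example, pair u1-v4, u2-v3, u3-v1, u4-v6, u5-v2, u6-v7.
All 6 left vertices are covered.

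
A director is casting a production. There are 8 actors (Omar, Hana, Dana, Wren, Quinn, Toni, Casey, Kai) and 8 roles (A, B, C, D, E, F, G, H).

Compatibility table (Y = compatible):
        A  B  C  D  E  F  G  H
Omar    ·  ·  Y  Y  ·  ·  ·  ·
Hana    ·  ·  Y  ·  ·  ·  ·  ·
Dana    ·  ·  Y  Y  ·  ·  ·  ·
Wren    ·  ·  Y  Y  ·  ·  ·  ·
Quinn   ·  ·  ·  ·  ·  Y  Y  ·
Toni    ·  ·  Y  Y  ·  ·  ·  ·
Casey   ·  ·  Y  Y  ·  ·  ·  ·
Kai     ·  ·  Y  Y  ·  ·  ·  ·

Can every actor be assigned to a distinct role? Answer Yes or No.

The set {Omar, Hana, Dana, Wren, Toni, Casey, Kai} has only 2 neighbours ({C, D}), so by Hall's theorem at most 3 of the 8 actors can be matched.
Hence no matching covers every actor.

No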